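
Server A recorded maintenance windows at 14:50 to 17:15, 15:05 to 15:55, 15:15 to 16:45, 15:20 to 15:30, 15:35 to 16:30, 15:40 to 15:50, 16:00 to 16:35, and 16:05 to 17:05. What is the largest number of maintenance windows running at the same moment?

Sweep endpoints in order; track running count of active intervals.
Peak of 5 reached at 15:40.

5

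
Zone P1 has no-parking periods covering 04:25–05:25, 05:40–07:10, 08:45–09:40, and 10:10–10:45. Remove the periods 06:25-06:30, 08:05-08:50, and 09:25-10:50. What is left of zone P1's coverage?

04:25–05:25: no B overlap → unchanged.
05:40–07:10 minus B → 05:40–06:25, 06:30–07:10.
08:45–09:40 minus B → 08:50–09:25.
10:10–10:45: fully covered by B → removed.

04:25–05:25, 05:40–06:25, 06:30–07:10, 08:50–09:25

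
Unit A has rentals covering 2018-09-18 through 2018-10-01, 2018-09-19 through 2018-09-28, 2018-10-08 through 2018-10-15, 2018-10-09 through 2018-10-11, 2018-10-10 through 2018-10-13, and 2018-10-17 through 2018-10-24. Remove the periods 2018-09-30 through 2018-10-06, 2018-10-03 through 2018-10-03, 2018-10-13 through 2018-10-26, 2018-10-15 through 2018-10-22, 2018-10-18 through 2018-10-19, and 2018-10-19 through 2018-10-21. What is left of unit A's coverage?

2018-09-18 through 2018-09-29, 2018-10-08 through 2018-10-12

Merge the first list: 2018-09-18 through 2018-10-01, 2018-10-08 through 2018-10-15, 2018-10-17 through 2018-10-24.
Merge the second list: 2018-09-30 through 2018-10-06, 2018-10-13 through 2018-10-26.
2018-09-18 through 2018-10-01 with B removed leaves 2018-09-18 through 2018-09-29.
2018-10-08 through 2018-10-15 with B removed leaves 2018-10-08 through 2018-10-12.
2018-10-17 through 2018-10-24 lies entirely inside B → drops out.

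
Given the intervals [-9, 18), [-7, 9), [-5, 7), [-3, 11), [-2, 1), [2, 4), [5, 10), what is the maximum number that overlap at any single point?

5

At -2, 5 of the intervals are simultaneously active.
No point has more.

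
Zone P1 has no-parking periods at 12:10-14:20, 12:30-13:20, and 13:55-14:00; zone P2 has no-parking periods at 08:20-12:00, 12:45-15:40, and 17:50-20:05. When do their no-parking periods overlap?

Merge the first list: 12:10–14:20.
12:10–14:20 meets the second set on 12:45–14:20.

12:45–14:20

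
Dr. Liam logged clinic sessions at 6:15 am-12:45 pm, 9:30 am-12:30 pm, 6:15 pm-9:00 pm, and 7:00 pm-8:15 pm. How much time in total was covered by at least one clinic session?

9 h 15 min

Merged: 6:15 am–12:45 pm, 6:15 pm–9:00 pm.
Lengths: 6 h 30 min + 2 h 45 min = 9 h 15 min.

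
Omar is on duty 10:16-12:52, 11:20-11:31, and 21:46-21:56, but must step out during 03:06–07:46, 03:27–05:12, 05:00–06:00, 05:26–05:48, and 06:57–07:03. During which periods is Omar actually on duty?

10:16-12:52, 21:46-21:56

Merge the first list: 10:16-12:52, 21:46-21:56.
Merge the second list: 03:06-07:46.
10:16-12:52: nothing removed.
21:46-21:56: nothing removed.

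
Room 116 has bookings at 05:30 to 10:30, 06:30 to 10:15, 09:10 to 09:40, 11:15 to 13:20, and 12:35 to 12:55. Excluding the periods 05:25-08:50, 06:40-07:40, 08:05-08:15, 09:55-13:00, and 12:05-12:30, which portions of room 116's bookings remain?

08:50–09:55, 13:00–13:20

A, merged: 05:30–10:30, 11:15–13:20.
B, merged: 05:25–08:50, 09:55–13:00.
05:30–10:30 with B removed leaves 08:50–09:55.
11:15–13:20 with B removed leaves 13:00–13:20.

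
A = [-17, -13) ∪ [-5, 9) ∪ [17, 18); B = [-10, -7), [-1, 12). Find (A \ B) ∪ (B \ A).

A but not B: [-17, -13), [-5, -1), [17, 18).
B but not A: [-10, -7), [9, 12).
Combining gives A △ B.

[-17, -13) ∪ [-10, -7) ∪ [-5, -1) ∪ [9, 12) ∪ [17, 18)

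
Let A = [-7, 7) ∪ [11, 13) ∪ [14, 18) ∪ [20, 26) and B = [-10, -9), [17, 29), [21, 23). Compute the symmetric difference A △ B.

B, merged: [-10, -9), [17, 29).
A but not B: [-7, 7), [11, 13), [14, 17).
B but not A: [-10, -9), [18, 20), [26, 29).
Combining gives A △ B.

[-10, -9) ∪ [-7, 7) ∪ [11, 13) ∪ [14, 17) ∪ [18, 20) ∪ [26, 29)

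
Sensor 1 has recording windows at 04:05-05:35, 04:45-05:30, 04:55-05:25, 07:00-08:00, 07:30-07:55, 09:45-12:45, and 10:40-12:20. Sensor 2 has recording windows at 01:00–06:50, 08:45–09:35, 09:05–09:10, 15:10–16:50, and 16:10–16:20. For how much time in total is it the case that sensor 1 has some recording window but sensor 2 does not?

A, merged: 04:05–05:35, 07:00–08:00, 09:45–12:45.
B, merged: 01:00–06:50, 08:45–09:35, 15:10–16:50.
A \ B = 07:00–08:00, 09:45–12:45.
Total: 1 h + 3 h = 4 h.

4 h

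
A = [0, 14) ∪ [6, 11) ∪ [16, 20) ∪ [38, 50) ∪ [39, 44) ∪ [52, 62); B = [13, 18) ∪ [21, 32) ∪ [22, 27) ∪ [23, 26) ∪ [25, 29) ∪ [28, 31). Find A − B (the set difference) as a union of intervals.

[0, 13) ∪ [18, 20) ∪ [38, 50) ∪ [52, 62)

First set merges to [0, 14), [16, 20), [38, 50), [52, 62).
Second set merges to [13, 18), [21, 32).
[0, 14) with B removed leaves [0, 13).
[16, 20) with B removed leaves [18, 20).
[38, 50) is untouched.
[52, 62) is untouched.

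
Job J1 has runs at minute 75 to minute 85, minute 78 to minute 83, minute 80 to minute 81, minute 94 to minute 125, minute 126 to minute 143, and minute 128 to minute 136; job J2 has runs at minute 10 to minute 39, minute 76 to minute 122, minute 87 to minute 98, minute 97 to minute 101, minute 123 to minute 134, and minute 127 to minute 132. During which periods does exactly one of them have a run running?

Merge the first list: minute 75 to minute 85, minute 94 to minute 125, minute 126 to minute 143.
Merge the second list: minute 10 to minute 39, minute 76 to minute 122, minute 123 to minute 134.
A \ B = minute 75 to minute 76, minute 122 to minute 123, minute 134 to minute 143.
B \ A = minute 10 to minute 39, minute 85 to minute 94, minute 125 to minute 126.
Union of the two gives the symmetric difference.

minute 10 to minute 39, minute 75 to minute 76, minute 85 to minute 94, minute 122 to minute 123, minute 125 to minute 126, minute 134 to minute 143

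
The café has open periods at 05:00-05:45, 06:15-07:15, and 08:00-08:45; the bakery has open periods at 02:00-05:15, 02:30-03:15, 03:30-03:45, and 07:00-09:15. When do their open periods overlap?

05:00–05:15, 07:00–07:15, 08:00–08:45

Second set merges to 02:00–05:15, 07:00–09:15.
05:00–05:45 overlaps B on 05:00–05:15.
06:15–07:15 overlaps B on 07:00–07:15.
08:00–08:45 overlaps B on 08:00–08:45.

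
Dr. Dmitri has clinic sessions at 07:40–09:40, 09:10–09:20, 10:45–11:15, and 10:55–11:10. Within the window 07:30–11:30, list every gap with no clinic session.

07:30-07:40, 09:40-10:45, 11:15-11:30

The merged coverage is 07:40-09:40, 10:45-11:15.
Complement within 07:30-11:30: 07:30-07:40, 09:40-10:45, 11:15-11:30.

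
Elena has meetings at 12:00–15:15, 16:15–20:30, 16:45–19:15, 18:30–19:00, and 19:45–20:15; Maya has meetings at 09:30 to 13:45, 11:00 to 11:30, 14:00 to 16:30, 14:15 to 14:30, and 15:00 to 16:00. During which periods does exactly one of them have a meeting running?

09:30–12:00, 13:45–14:00, 15:15–16:15, 16:30–20:30

A, merged: 12:00–15:15, 16:15–20:30.
B, merged: 09:30–13:45, 14:00–16:30.
Only in the first: 13:45–14:00, 16:30–20:30.
Only in the second: 09:30–12:00, 15:15–16:15.
Together these are the periods covered by exactly one.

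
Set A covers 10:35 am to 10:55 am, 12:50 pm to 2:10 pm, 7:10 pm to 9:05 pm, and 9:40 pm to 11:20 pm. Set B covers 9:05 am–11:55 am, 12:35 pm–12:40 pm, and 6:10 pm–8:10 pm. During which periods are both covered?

10:35 am-10:55 am, 7:10 pm-8:10 pm

10:35 am-10:55 am overlaps B on 10:35 am-10:55 am.
12:50 pm-2:10 pm falls entirely outside B.
7:10 pm-9:05 pm overlaps B on 7:10 pm-8:10 pm.
9:40 pm-11:20 pm falls entirely outside B.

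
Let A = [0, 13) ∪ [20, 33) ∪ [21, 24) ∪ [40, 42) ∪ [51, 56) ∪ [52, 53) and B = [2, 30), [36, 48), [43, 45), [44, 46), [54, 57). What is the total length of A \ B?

8

Merge the first list: [0, 13), [20, 33), [40, 42), [51, 56).
Merge the second list: [2, 30), [36, 48), [54, 57).
A \ B = [0, 2), [30, 33), [51, 54).
Total: 2 + 3 + 3 = 8.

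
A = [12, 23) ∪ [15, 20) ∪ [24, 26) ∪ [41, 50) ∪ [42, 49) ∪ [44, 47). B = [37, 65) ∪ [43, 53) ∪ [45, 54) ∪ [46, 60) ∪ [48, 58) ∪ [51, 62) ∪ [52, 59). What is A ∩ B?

[41, 50)

Merge the first list: [12, 23), [24, 26), [41, 50).
Merge the second list: [37, 65).
[12, 23) falls entirely outside B.
[24, 26) falls entirely outside B.
[41, 50) overlaps B on [41, 50).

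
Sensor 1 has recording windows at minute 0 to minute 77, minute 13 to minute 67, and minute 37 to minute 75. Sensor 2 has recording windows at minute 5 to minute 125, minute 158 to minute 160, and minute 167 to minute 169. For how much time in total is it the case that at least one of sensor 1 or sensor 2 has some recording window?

129 minutes

First set merges to minute 0 to minute 77.
A ∪ B = minute 0 to minute 125, minute 158 to minute 160, minute 167 to minute 169.
Total: 125 minutes + 2 minutes + 2 minutes = 129 minutes.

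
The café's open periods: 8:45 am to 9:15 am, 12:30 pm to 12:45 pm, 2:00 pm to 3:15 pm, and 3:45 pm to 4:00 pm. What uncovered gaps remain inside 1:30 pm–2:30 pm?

1:30 pm-2:00 pm

Covered (merged): 8:45 am-9:15 am, 12:30 pm-12:45 pm, 2:00 pm-3:15 pm, 3:45 pm-4:00 pm.
Complement within 1:30 pm-2:30 pm: 1:30 pm-2:00 pm.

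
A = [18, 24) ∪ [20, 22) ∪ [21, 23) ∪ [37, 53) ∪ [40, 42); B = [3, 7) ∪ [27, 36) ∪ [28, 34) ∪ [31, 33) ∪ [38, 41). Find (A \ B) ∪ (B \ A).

First set merges to [18, 24), [37, 53).
Second set merges to [3, 7), [27, 36), [38, 41).
A but not B: [18, 24), [37, 38), [41, 53).
B but not A: [3, 7), [27, 36).
Combining gives A △ B.

[3, 7) ∪ [18, 24) ∪ [27, 36) ∪ [37, 38) ∪ [41, 53)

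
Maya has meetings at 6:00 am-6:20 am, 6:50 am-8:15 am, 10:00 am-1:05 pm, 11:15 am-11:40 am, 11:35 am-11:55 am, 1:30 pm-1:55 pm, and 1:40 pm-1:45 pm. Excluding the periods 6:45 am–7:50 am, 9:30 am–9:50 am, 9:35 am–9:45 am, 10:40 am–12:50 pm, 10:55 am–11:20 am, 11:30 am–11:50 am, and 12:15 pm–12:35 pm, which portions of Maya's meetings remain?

6:00 am–6:20 am, 7:50 am–8:15 am, 10:00 am–10:40 am, 12:50 pm–1:05 pm, 1:30 pm–1:55 pm

First set merges to 6:00 am–6:20 am, 6:50 am–8:15 am, 10:00 am–1:05 pm, 1:30 pm–1:55 pm.
Second set merges to 6:45 am–7:50 am, 9:30 am–9:50 am, 10:40 am–12:50 pm.
6:00 am–6:20 am: no B overlap → unchanged.
6:50 am–8:15 am minus B → 7:50 am–8:15 am.
10:00 am–1:05 pm minus B → 10:00 am–10:40 am, 12:50 pm–1:05 pm.
1:30 pm–1:55 pm: no B overlap → unchanged.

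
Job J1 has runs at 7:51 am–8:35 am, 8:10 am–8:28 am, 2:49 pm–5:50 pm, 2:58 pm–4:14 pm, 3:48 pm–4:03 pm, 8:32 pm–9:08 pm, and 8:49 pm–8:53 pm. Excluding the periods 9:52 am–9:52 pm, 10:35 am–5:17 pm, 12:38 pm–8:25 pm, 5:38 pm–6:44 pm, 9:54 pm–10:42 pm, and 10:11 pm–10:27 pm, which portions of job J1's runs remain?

7:51 am–8:35 am

A, merged: 7:51 am–8:35 am, 2:49 pm–5:50 pm, 8:32 pm–9:08 pm.
B, merged: 9:52 am–9:52 pm, 9:54 pm–10:42 pm.
7:51 am–8:35 am: no B overlap → unchanged.
2:49 pm–5:50 pm: fully covered by B → removed.
8:32 pm–9:08 pm: fully covered by B → removed.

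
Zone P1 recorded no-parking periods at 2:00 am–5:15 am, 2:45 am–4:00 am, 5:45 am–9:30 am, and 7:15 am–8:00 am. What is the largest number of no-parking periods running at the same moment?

2

Walk the sorted start/end points keeping a running depth.
The depth first hits 2 at 2:45 am.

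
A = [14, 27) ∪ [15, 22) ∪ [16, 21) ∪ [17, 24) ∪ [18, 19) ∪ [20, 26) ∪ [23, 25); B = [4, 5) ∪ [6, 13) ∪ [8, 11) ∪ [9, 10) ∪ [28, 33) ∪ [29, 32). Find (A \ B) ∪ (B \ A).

[4, 5) ∪ [6, 13) ∪ [14, 27) ∪ [28, 33)

Merge the first list: [14, 27).
Merge the second list: [4, 5), [6, 13), [28, 33).
Only in the first: [14, 27).
Only in the second: [4, 5), [6, 13), [28, 33).
Together these are the periods covered by exactly one.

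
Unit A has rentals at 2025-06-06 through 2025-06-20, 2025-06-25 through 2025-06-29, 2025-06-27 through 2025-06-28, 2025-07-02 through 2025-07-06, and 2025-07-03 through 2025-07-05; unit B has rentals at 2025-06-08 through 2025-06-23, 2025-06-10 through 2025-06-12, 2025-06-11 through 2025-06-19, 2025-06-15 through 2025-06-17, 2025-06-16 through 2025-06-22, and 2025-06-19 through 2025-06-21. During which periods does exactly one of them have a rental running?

Merge the first list: 2025-06-06 through 2025-06-20, 2025-06-25 through 2025-06-29, 2025-07-02 through 2025-07-06.
Merge the second list: 2025-06-08 through 2025-06-23.
Only in the first: 2025-06-06 through 2025-06-07, 2025-06-25 through 2025-06-29, 2025-07-02 through 2025-07-06.
Only in the second: 2025-06-21 through 2025-06-23.
Together these are the periods covered by exactly one.

2025-06-06 through 2025-06-07, 2025-06-21 through 2025-06-23, 2025-06-25 through 2025-06-29, 2025-07-02 through 2025-07-06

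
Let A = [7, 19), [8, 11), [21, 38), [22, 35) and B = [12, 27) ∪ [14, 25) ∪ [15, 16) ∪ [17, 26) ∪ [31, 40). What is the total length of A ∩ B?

20

A, merged: [7, 19), [21, 38).
B, merged: [12, 27), [31, 40).
A ∩ B = [12, 19), [21, 27), [31, 38).
Total: 7 + 6 + 7 = 20.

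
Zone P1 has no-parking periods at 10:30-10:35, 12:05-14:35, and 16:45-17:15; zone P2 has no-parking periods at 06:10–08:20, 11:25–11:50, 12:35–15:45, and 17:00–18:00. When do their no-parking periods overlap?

12:35-14:35, 17:00-17:15

10:30-10:35 falls entirely outside B.
12:05-14:35 overlaps B on 12:35-14:35.
16:45-17:15 overlaps B on 17:00-17:15.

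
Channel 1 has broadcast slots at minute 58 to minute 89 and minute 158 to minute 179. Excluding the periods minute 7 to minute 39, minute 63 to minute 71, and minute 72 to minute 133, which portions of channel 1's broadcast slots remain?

minute 58 to minute 89 minus B → minute 58 to minute 63, minute 71 to minute 72.
minute 158 to minute 179: no B overlap → unchanged.

minute 58 to minute 63, minute 71 to minute 72, minute 158 to minute 179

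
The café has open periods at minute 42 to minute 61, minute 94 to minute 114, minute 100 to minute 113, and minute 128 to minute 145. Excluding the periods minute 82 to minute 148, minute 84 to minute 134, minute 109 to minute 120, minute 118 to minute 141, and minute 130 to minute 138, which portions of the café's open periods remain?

A, merged: minute 42 to minute 61, minute 94 to minute 114, minute 128 to minute 145.
B, merged: minute 82 to minute 148.
minute 42 to minute 61 is untouched.
minute 94 to minute 114 lies entirely inside B → drops out.
minute 128 to minute 145 lies entirely inside B → drops out.

minute 42 to minute 61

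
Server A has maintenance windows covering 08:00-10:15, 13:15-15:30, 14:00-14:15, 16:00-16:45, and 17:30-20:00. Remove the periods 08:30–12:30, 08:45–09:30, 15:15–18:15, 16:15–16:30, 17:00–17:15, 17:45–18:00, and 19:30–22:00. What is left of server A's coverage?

A, merged: 08:00–10:15, 13:15–15:30, 16:00–16:45, 17:30–20:00.
B, merged: 08:30–12:30, 15:15–18:15, 19:30–22:00.
08:00–10:15 minus B → 08:00–08:30.
13:15–15:30 minus B → 13:15–15:15.
16:00–16:45: fully covered by B → removed.
17:30–20:00 minus B → 18:15–19:30.

08:00–08:30, 13:15–15:15, 18:15–19:30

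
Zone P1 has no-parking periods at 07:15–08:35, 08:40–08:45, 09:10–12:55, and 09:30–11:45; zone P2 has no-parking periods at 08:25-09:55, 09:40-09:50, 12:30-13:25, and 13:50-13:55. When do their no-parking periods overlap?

08:25–08:35, 08:40–08:45, 09:10–09:55, 12:30–12:55

Merge the first list: 07:15–08:35, 08:40–08:45, 09:10–12:55.
Merge the second list: 08:25–09:55, 12:30–13:25, 13:50–13:55.
07:15–08:35 meets the second set on 08:25–08:35.
08:40–08:45 meets the second set on 08:40–08:45.
09:10–12:55 meets the second set on 09:10–09:55, 12:30–12:55.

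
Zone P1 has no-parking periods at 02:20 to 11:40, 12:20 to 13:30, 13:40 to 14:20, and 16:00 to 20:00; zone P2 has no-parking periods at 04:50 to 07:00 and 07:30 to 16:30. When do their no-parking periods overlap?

04:50-07:00, 07:30-11:40, 12:20-13:30, 13:40-14:20, 16:00-16:30

02:20-11:40 overlaps B on 04:50-07:00, 07:30-11:40.
12:20-13:30 overlaps B on 12:20-13:30.
13:40-14:20 overlaps B on 13:40-14:20.
16:00-20:00 overlaps B on 16:00-16:30.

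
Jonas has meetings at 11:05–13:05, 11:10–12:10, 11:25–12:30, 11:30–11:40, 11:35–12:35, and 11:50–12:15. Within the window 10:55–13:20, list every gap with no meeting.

10:55-11:05, 13:05-13:20

The merged coverage is 11:05-13:05.
Uncovered inside 10:55-13:20: 10:55-11:05, 13:05-13:20.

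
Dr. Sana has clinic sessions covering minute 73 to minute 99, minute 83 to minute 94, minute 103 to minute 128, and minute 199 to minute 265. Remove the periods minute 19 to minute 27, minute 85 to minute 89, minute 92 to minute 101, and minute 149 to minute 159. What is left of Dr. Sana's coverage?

minute 73 to minute 85, minute 89 to minute 92, minute 103 to minute 128, minute 199 to minute 265

First set merges to minute 73 to minute 99, minute 103 to minute 128, minute 199 to minute 265.
minute 73 to minute 99 \ B = minute 73 to minute 85, minute 89 to minute 92.
minute 103 to minute 128: nothing removed.
minute 199 to minute 265: nothing removed.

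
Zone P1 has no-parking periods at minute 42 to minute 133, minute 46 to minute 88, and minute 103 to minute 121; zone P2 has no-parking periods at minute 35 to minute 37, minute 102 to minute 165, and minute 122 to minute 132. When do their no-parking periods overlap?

minute 102 to minute 133

Merge the first list: minute 42 to minute 133.
Merge the second list: minute 35 to minute 37, minute 102 to minute 165.
minute 42 to minute 133 ∩ B → minute 102 to minute 133.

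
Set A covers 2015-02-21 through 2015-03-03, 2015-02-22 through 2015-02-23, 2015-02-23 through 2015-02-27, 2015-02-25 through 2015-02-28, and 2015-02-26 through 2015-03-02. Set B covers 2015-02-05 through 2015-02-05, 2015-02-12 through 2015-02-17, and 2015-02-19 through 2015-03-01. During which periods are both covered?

Merge the first list: 2015-02-21 through 2015-03-03.
2015-02-21 through 2015-03-03 ∩ B → 2015-02-21 through 2015-03-01.

2015-02-21 through 2015-03-01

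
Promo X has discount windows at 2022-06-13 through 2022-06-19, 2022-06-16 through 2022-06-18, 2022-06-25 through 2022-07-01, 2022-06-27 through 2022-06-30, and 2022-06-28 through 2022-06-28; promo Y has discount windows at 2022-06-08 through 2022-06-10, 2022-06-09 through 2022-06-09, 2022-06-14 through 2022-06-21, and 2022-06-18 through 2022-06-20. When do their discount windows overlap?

Merge the first list: 2022-06-13 through 2022-06-19, 2022-06-25 through 2022-07-01.
Merge the second list: 2022-06-08 through 2022-06-10, 2022-06-14 through 2022-06-21.
2022-06-13 through 2022-06-19 meets the second set on 2022-06-14 through 2022-06-19.
2022-06-25 through 2022-07-01: no overlap with the second set.

2022-06-14 through 2022-06-19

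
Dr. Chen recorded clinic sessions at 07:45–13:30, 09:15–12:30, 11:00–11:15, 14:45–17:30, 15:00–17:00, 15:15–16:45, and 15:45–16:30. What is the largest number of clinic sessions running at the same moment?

4

At 15:45, 4 of the intervals are simultaneously active.
No point has more.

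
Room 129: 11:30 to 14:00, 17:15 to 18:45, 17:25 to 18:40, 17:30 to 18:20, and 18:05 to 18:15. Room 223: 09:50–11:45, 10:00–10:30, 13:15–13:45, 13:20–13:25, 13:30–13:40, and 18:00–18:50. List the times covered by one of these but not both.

A, merged: 11:30–14:00, 17:15–18:45.
B, merged: 09:50–11:45, 13:15–13:45, 18:00–18:50.
Only in the first: 11:45–13:15, 13:45–14:00, 17:15–18:00.
Only in the second: 09:50–11:30, 18:45–18:50.
Together these are the periods covered by exactly one.

09:50–11:30, 11:45–13:15, 13:45–14:00, 17:15–18:00, 18:45–18:50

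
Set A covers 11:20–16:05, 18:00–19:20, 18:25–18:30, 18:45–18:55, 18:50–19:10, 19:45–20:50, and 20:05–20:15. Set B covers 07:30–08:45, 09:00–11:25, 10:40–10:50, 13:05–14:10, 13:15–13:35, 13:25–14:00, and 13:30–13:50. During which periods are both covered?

Merge the first list: 11:20–16:05, 18:00–19:20, 19:45–20:50.
Merge the second list: 07:30–08:45, 09:00–11:25, 13:05–14:10.
11:20–16:05 overlaps B on 11:20–11:25, 13:05–14:10.
18:00–19:20 falls entirely outside B.
19:45–20:50 falls entirely outside B.

11:20–11:25, 13:05–14:10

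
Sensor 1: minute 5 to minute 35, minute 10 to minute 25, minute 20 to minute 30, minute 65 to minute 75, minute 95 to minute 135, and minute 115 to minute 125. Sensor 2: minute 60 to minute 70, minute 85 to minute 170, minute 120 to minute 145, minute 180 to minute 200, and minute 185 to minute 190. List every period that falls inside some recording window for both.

minute 65 to minute 70, minute 95 to minute 135

A, merged: minute 5 to minute 35, minute 65 to minute 75, minute 95 to minute 135.
B, merged: minute 60 to minute 70, minute 85 to minute 170, minute 180 to minute 200.
minute 5 to minute 35 meets no B interval.
minute 65 to minute 75 ∩ B → minute 65 to minute 70.
minute 95 to minute 135 ∩ B → minute 95 to minute 135.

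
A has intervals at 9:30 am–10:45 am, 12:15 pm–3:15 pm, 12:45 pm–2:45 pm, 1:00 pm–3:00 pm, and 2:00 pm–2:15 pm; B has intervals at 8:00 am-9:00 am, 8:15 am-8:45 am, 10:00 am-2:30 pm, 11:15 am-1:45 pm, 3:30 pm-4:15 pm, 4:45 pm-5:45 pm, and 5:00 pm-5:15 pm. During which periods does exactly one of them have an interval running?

Merge the first list: 9:30 am–10:45 am, 12:15 pm–3:15 pm.
Merge the second list: 8:00 am–9:00 am, 10:00 am–2:30 pm, 3:30 pm–4:15 pm, 4:45 pm–5:45 pm.
A \ B = 9:30 am–10:00 am, 2:30 pm–3:15 pm.
B \ A = 8:00 am–9:00 am, 10:45 am–12:15 pm, 3:30 pm–4:15 pm, 4:45 pm–5:45 pm.
Union of the two gives the symmetric difference.

8:00 am–9:00 am, 9:30 am–10:00 am, 10:45 am–12:15 pm, 2:30 pm–3:15 pm, 3:30 pm–4:15 pm, 4:45 pm–5:45 pm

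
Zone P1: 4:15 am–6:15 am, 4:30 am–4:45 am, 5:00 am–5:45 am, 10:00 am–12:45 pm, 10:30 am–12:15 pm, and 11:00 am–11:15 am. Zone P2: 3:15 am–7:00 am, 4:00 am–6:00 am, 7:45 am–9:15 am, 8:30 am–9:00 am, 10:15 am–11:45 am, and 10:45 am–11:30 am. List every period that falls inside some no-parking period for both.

4:15 am–6:15 am, 10:15 am–11:45 am

A, merged: 4:15 am–6:15 am, 10:00 am–12:45 pm.
B, merged: 3:15 am–7:00 am, 7:45 am–9:15 am, 10:15 am–11:45 am.
4:15 am–6:15 am ∩ B → 4:15 am–6:15 am.
10:00 am–12:45 pm ∩ B → 10:15 am–11:45 am.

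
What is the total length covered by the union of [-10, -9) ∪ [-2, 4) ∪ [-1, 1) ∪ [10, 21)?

Merged: [-10, -9), [-2, 4), [10, 21).
Lengths: 1 + 6 + 11 = 18.

18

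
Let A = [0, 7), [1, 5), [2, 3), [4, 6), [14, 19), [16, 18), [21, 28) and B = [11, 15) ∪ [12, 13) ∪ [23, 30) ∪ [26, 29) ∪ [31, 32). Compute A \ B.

Merge the first list: [0, 7), [14, 19), [21, 28).
Merge the second list: [11, 15), [23, 30), [31, 32).
[0, 7): no B overlap → unchanged.
[14, 19) minus B → [15, 19).
[21, 28) minus B → [21, 23).

[0, 7) ∪ [15, 19) ∪ [21, 23)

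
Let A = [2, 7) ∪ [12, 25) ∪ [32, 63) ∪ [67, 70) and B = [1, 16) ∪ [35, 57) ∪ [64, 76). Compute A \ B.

[2, 7) lies entirely inside B → drops out.
[12, 25) with B removed leaves [16, 25).
[32, 63) with B removed leaves [32, 35), [57, 63).
[67, 70) lies entirely inside B → drops out.

[16, 25) ∪ [32, 35) ∪ [57, 63)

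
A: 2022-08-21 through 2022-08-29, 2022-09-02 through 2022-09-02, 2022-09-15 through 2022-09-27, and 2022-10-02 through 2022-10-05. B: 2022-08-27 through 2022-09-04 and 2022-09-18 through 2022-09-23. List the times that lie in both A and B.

2022-08-27 through 2022-08-29, 2022-09-02 through 2022-09-02, 2022-09-18 through 2022-09-23

2022-08-21 through 2022-08-29 meets the second set on 2022-08-27 through 2022-08-29.
2022-09-02 through 2022-09-02 meets the second set on 2022-09-02 through 2022-09-02.
2022-09-15 through 2022-09-27 meets the second set on 2022-09-18 through 2022-09-23.
2022-10-02 through 2022-10-05: no overlap with the second set.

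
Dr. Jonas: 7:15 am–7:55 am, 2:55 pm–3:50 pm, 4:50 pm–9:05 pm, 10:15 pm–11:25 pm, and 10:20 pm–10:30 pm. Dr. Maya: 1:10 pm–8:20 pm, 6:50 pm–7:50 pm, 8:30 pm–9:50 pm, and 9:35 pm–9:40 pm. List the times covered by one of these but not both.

7:15 am–7:55 am, 1:10 pm–2:55 pm, 3:50 pm–4:50 pm, 8:20 pm–8:30 pm, 9:05 pm–9:50 pm, 10:15 pm–11:25 pm

First set merges to 7:15 am–7:55 am, 2:55 pm–3:50 pm, 4:50 pm–9:05 pm, 10:15 pm–11:25 pm.
Second set merges to 1:10 pm–8:20 pm, 8:30 pm–9:50 pm.
A but not B: 7:15 am–7:55 am, 8:20 pm–8:30 pm, 10:15 pm–11:25 pm.
B but not A: 1:10 pm–2:55 pm, 3:50 pm–4:50 pm, 9:05 pm–9:50 pm.
Combining gives A △ B.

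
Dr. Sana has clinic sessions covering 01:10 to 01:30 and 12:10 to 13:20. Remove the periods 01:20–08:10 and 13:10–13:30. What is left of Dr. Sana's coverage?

01:10–01:20, 12:10–13:10

01:10–01:30 with B removed leaves 01:10–01:20.
12:10–13:20 with B removed leaves 12:10–13:10.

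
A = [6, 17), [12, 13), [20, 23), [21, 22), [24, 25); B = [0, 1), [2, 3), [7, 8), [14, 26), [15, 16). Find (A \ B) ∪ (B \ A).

[0, 1) ∪ [2, 3) ∪ [6, 7) ∪ [8, 14) ∪ [17, 20) ∪ [23, 24) ∪ [25, 26)

Merge the first list: [6, 17), [20, 23), [24, 25).
Merge the second list: [0, 1), [2, 3), [7, 8), [14, 26).
A \ B = [6, 7), [8, 14).
B \ A = [0, 1), [2, 3), [17, 20), [23, 24), [25, 26).
Union of the two gives the symmetric difference.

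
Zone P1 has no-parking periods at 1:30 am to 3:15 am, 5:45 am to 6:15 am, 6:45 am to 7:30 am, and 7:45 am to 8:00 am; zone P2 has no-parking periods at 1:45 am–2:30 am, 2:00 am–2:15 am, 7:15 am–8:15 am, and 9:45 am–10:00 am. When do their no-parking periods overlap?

Second set merges to 1:45 am-2:30 am, 7:15 am-8:15 am, 9:45 am-10:00 am.
1:30 am-3:15 am meets the second set on 1:45 am-2:30 am.
5:45 am-6:15 am: no overlap with the second set.
6:45 am-7:30 am meets the second set on 7:15 am-7:30 am.
7:45 am-8:00 am meets the second set on 7:45 am-8:00 am.

1:45 am-2:30 am, 7:15 am-7:30 am, 7:45 am-8:00 am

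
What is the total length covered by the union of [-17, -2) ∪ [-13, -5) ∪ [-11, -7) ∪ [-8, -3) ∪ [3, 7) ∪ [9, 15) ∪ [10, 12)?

25

Merged: [-17, -2), [3, 7), [9, 15).
Lengths: 15 + 4 + 6 = 25.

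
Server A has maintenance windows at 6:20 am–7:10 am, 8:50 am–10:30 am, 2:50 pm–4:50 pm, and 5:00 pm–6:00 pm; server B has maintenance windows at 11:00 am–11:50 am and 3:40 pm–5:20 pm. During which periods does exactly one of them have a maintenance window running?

6:20 am-7:10 am, 8:50 am-10:30 am, 11:00 am-11:50 am, 2:50 pm-3:40 pm, 4:50 pm-5:00 pm, 5:20 pm-6:00 pm

Only in the first: 6:20 am-7:10 am, 8:50 am-10:30 am, 2:50 pm-3:40 pm, 5:20 pm-6:00 pm.
Only in the second: 11:00 am-11:50 am, 4:50 pm-5:00 pm.
Together these are the periods covered by exactly one.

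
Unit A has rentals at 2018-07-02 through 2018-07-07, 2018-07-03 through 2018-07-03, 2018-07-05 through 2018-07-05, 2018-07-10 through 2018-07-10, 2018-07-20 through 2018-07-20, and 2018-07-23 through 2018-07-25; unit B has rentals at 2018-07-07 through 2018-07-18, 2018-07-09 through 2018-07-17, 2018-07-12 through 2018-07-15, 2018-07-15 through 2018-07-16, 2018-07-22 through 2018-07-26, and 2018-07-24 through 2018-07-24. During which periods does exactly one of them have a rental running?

2018-07-02 through 2018-07-06, 2018-07-08 through 2018-07-09, 2018-07-11 through 2018-07-18, 2018-07-20 through 2018-07-20, 2018-07-22 through 2018-07-22, 2018-07-26 through 2018-07-26

A, merged: 2018-07-02 through 2018-07-07, 2018-07-10 through 2018-07-10, 2018-07-20 through 2018-07-20, 2018-07-23 through 2018-07-25.
B, merged: 2018-07-07 through 2018-07-18, 2018-07-22 through 2018-07-26.
A \ B = 2018-07-02 through 2018-07-06, 2018-07-20 through 2018-07-20.
B \ A = 2018-07-08 through 2018-07-09, 2018-07-11 through 2018-07-18, 2018-07-22 through 2018-07-22, 2018-07-26 through 2018-07-26.
Union of the two gives the symmetric difference.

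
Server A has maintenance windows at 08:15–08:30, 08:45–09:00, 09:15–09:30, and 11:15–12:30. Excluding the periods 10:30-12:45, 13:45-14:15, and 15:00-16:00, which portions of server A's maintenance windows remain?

08:15-08:30, 08:45-09:00, 09:15-09:30

08:15-08:30: no B overlap → unchanged.
08:45-09:00: no B overlap → unchanged.
09:15-09:30: no B overlap → unchanged.
11:15-12:30: fully covered by B → removed.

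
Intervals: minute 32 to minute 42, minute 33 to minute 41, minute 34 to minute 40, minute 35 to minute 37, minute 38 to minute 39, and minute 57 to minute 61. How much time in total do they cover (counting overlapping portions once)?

Merged: minute 32 to minute 42, minute 57 to minute 61.
Lengths: 10 minutes + 4 minutes = 14 minutes.

14 minutes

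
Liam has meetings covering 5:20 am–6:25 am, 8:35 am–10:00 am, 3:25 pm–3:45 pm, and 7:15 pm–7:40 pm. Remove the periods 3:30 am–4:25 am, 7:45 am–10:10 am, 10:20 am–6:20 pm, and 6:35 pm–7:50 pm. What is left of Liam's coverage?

5:20 am–6:25 am

5:20 am–6:25 am: no B overlap → unchanged.
8:35 am–10:00 am: fully covered by B → removed.
3:25 pm–3:45 pm: fully covered by B → removed.
7:15 pm–7:40 pm: fully covered by B → removed.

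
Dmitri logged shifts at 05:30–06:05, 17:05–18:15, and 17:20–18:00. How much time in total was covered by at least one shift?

Merged: 05:30-06:05, 17:05-18:15.
Lengths: 35 min + 1 h 10 min = 1 h 45 min.

1 h 45 min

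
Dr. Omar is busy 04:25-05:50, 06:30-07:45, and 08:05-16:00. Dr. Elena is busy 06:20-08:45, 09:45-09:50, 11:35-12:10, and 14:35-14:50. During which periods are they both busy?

06:30–07:45, 08:05–08:45, 09:45–09:50, 11:35–12:10, 14:35–14:50

04:25–05:50 falls entirely outside B.
06:30–07:45 overlaps B on 06:30–07:45.
08:05–16:00 overlaps B on 08:05–08:45, 09:45–09:50, 11:35–12:10, 14:35–14:50.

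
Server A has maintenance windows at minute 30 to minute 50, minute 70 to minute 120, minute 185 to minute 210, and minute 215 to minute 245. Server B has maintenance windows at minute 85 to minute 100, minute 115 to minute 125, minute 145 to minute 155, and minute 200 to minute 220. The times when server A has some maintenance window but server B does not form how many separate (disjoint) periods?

A \ B = minute 30 to minute 50, minute 70 to minute 85, minute 100 to minute 115, minute 185 to minute 200, minute 220 to minute 245.
That is 5 disjoint pieces.

5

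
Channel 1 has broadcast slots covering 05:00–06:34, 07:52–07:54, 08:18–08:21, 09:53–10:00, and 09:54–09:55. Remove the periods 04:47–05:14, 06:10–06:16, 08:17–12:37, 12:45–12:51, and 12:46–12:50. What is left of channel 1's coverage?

05:14–06:10, 06:16–06:34, 07:52–07:54

A, merged: 05:00–06:34, 07:52–07:54, 08:18–08:21, 09:53–10:00.
B, merged: 04:47–05:14, 06:10–06:16, 08:17–12:37, 12:45–12:51.
05:00–06:34 with B removed leaves 05:14–06:10, 06:16–06:34.
07:52–07:54 is untouched.
08:18–08:21 lies entirely inside B → drops out.
09:53–10:00 lies entirely inside B → drops out.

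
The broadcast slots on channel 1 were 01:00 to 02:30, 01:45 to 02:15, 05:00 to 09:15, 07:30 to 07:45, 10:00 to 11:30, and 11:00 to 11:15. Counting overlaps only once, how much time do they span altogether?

Merged: 01:00–02:30, 05:00–09:15, 10:00–11:30.
Lengths: 1 h 30 min + 4 h 15 min + 1 h 30 min = 7 h 15 min.

7 h 15 min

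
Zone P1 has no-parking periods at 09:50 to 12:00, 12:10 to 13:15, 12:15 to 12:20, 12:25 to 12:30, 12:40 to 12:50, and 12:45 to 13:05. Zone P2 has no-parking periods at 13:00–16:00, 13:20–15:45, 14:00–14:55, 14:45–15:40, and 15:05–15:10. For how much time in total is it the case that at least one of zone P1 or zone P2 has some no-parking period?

Merge the first list: 09:50–12:00, 12:10–13:15.
Merge the second list: 13:00–16:00.
A ∪ B = 09:50–12:00, 12:10–16:00.
Total: 2 h 10 min + 3 h 50 min = 6 h.

6 h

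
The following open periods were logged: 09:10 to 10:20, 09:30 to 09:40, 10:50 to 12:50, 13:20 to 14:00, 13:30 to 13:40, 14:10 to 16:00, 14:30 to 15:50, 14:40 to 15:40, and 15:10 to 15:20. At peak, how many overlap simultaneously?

4

Walk the sorted start/end points keeping a running depth.
The depth first hits 4 at 15:10.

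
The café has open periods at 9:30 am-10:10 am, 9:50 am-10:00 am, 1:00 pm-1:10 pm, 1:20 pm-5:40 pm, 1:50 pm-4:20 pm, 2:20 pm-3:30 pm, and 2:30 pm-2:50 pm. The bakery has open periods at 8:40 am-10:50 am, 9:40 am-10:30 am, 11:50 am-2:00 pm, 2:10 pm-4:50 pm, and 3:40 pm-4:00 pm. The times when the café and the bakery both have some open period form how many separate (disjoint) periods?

4

A, merged: 9:30 am-10:10 am, 1:00 pm-1:10 pm, 1:20 pm-5:40 pm.
B, merged: 8:40 am-10:50 am, 11:50 am-2:00 pm, 2:10 pm-4:50 pm.
A ∩ B = 9:30 am-10:10 am, 1:00 pm-1:10 pm, 1:20 pm-2:00 pm, 2:10 pm-4:50 pm.
That is 4 disjoint pieces.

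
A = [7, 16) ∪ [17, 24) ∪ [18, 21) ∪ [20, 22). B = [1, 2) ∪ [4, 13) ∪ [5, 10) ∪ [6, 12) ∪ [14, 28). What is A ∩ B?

First set merges to [7, 16), [17, 24).
Second set merges to [1, 2), [4, 13), [14, 28).
[7, 16) meets the second set on [7, 13), [14, 16).
[17, 24) meets the second set on [17, 24).

[7, 13) ∪ [14, 16) ∪ [17, 24)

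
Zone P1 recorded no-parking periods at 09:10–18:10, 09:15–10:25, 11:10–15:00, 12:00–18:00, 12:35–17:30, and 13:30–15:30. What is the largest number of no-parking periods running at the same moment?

At 13:30, 5 of the intervals are simultaneously active.
No point has more.

5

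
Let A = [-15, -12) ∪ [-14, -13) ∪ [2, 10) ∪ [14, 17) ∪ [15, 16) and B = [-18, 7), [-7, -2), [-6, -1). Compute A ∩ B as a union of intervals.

[-15, -12) ∪ [2, 7)

A, merged: [-15, -12), [2, 10), [14, 17).
B, merged: [-18, 7).
[-15, -12) ∩ B → [-15, -12).
[2, 10) ∩ B → [2, 7).
[14, 17) meets no B interval.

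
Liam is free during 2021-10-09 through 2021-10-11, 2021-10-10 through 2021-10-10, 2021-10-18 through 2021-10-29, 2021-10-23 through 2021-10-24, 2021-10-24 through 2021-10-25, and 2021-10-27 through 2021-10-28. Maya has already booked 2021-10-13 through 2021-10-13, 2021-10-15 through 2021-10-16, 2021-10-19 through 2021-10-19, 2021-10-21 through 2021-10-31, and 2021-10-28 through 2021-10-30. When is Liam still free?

2021-10-09 through 2021-10-11, 2021-10-18 through 2021-10-18, 2021-10-20 through 2021-10-20

First set merges to 2021-10-09 through 2021-10-11, 2021-10-18 through 2021-10-29.
Second set merges to 2021-10-13 through 2021-10-13, 2021-10-15 through 2021-10-16, 2021-10-19 through 2021-10-19, 2021-10-21 through 2021-10-31.
2021-10-09 through 2021-10-11 is untouched.
2021-10-18 through 2021-10-29 with B removed leaves 2021-10-18 through 2021-10-18, 2021-10-20 through 2021-10-20.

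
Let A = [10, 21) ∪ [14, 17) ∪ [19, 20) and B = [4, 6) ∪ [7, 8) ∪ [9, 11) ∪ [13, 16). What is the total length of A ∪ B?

A, merged: [10, 21).
A ∪ B = [4, 6), [7, 8), [9, 21).
Total: 2 + 1 + 12 = 15.

15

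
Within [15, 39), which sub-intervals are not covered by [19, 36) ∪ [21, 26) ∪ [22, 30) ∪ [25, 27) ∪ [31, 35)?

Covered (merged): [19, 36).
Complement within [15, 39): [15, 19), [36, 39).

[15, 19) ∪ [36, 39)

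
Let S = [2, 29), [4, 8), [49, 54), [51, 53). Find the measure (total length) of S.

32

Merged: [2, 29), [49, 54).
Lengths: 27 + 5 = 32.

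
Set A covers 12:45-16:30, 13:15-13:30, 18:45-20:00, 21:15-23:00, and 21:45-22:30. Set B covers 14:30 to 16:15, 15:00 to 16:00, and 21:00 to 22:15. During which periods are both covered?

Merge the first list: 12:45-16:30, 18:45-20:00, 21:15-23:00.
Merge the second list: 14:30-16:15, 21:00-22:15.
12:45-16:30 overlaps B on 14:30-16:15.
18:45-20:00 falls entirely outside B.
21:15-23:00 overlaps B on 21:15-22:15.

14:30-16:15, 21:15-22:15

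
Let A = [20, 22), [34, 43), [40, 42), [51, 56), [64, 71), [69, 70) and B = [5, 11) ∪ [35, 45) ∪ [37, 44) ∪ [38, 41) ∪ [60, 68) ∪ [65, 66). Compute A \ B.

[20, 22) ∪ [34, 35) ∪ [51, 56) ∪ [68, 71)

A, merged: [20, 22), [34, 43), [51, 56), [64, 71).
B, merged: [5, 11), [35, 45), [60, 68).
[20, 22): nothing removed.
[34, 43) \ B = [34, 35).
[51, 56): nothing removed.
[64, 71) \ B = [68, 71).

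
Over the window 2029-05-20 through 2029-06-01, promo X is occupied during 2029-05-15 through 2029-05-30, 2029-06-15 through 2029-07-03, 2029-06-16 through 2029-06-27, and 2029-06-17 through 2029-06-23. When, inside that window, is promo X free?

2029-05-31 through 2029-06-01

After merging, the occupied span is 2029-05-15 through 2029-05-30, 2029-06-15 through 2029-07-03.
Complement within 2029-05-20 through 2029-06-01: 2029-05-31 through 2029-06-01.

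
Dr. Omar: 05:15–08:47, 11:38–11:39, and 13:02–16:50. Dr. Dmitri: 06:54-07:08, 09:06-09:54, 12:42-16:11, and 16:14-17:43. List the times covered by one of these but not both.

05:15–06:54, 07:08–08:47, 09:06–09:54, 11:38–11:39, 12:42–13:02, 16:11–16:14, 16:50–17:43

Only in the first: 05:15–06:54, 07:08–08:47, 11:38–11:39, 16:11–16:14.
Only in the second: 09:06–09:54, 12:42–13:02, 16:50–17:43.
Together these are the periods covered by exactly one.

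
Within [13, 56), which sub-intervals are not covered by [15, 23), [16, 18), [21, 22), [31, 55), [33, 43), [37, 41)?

After merging, the occupied span is [15, 23), [31, 55).
Gaps within [13, 56): [13, 15), [23, 31), [55, 56).

[13, 15) ∪ [23, 31) ∪ [55, 56)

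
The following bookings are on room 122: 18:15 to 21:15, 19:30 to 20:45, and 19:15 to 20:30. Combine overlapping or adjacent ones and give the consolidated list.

Sort by start: 18:15–21:15, 19:15–20:30, 19:30–20:45.
19:15–20:30 overlaps/touches 18:15–21:15 → extend to 18:15–21:15.
19:30–20:45 overlaps/touches 18:15–21:15 → extend to 18:15–21:15.

18:15–21:15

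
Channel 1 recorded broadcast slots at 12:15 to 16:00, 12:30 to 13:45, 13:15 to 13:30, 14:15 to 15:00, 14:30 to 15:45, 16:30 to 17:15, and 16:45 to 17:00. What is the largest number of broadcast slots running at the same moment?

3

Sweep endpoints in order; track running count of active intervals.
Peak of 3 reached at 13:15.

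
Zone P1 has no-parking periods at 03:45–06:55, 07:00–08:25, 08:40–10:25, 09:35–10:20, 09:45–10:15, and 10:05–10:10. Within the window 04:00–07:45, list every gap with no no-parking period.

After merging, the occupied span is 03:45-06:55, 07:00-08:25, 08:40-10:25.
Uncovered inside 04:00-07:45: 06:55-07:00.

06:55-07:00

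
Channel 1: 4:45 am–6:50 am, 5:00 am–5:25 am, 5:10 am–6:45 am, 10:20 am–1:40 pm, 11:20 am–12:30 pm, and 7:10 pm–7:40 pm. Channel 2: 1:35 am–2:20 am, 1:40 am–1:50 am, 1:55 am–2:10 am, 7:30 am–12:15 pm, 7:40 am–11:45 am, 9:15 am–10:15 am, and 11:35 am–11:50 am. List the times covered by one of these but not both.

A, merged: 4:45 am–6:50 am, 10:20 am–1:40 pm, 7:10 pm–7:40 pm.
B, merged: 1:35 am–2:20 am, 7:30 am–12:15 pm.
A \ B = 4:45 am–6:50 am, 12:15 pm–1:40 pm, 7:10 pm–7:40 pm.
B \ A = 1:35 am–2:20 am, 7:30 am–10:20 am.
Union of the two gives the symmetric difference.

1:35 am–2:20 am, 4:45 am–6:50 am, 7:30 am–10:20 am, 12:15 pm–1:40 pm, 7:10 pm–7:40 pm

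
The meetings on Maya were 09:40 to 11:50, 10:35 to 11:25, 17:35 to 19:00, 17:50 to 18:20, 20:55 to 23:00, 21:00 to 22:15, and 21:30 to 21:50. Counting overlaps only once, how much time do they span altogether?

Merged: 09:40–11:50, 17:35–19:00, 20:55–23:00.
Lengths: 2 h 10 min + 1 h 25 min + 2 h 5 min = 5 h 40 min.

5 h 40 min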